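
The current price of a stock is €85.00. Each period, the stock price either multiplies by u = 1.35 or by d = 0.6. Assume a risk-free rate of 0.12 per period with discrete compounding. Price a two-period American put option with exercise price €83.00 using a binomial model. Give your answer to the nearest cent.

€11.16

Risk-neutral probability p = (1 + 0.12 − 0.6)/(1.35 − 0.6) = 0.5200/0.7500 = 0.6933
Terminal stock prices: S_uu = 154.9, S_ud = 68.85, S_dd = 30.6
Terminal payoffs (K − S): max(-71.91, 0) = 0, max(14.15, 0) = 14.15, max(52.4, 0) = 52.4
Node u (S = 114.8): continuation = 1/1.12·[0.6933·0.0000 + 0.3067·14.1500] = 3.8744; exercise value = 0.0000 ≤ continuation, so V_u = 3.8744
Node d (S = 51): continuation = 1/1.12·[0.6933·14.1500 + 0.3067·52.4000] = 23.1071; exercise value = 32.0000 > continuation, so V_d = 32.0000 (exercise)
Node 0 (S = 85): continuation = 1/1.12·[0.6933·3.8744 + 0.3067·32.0000] = 11.1603; exercise value = 0.0000 ≤ continuation, so V_0 = 11.1603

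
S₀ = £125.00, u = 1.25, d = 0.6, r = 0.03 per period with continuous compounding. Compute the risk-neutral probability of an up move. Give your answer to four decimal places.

Risk-neutral probability p = (e^0.03 − 0.6)/(1.25 − 0.6) = 0.4305/0.6500 = 0.6622

p = 0.6622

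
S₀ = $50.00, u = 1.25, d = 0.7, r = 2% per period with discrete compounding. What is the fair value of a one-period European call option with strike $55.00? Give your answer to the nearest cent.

Risk-neutral probability p = (1 + 0.02 − 0.7)/(1.25 − 0.7) = 0.3200/0.5500 = 0.5818
Terminal stock prices: S_u = 62.5, S_d = 35
Terminal payoffs (S − K): max(7.5, 0) = 7.5, max(-20, 0) = 0
Node 0 (S = 50): V_0 = 1/1.02·[0.5818·7.5000 + 0.4182·0.0000] = 4.2781

$4.28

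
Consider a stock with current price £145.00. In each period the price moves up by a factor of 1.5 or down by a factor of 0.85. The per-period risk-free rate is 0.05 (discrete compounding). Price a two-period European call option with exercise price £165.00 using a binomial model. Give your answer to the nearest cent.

£21.53

Risk-neutral probability p = (1 + 0.05 − 0.85)/(1.5 − 0.85) = 0.2000/0.6500 = 0.3077
Terminal stock prices: S_uu = 326.2, S_ud = 184.9, S_dd = 104.8
Terminal payoffs (S − K): max(161.2, 0) = 161.2, max(19.88, 0) = 19.88, max(-60.24, 0) = 0
Node u (S = 217.5): V_u = 1/1.05·[0.3077·161.2500 + 0.6923·19.8750] = 60.3571
Node d (S = 123.2): V_d = 1/1.05·[0.3077·19.8750 + 0.6923·0.0000] = 5.8242
Node 0 (S = 145): V_0 = 1/1.05·[0.3077·60.3571 + 0.6923·5.8242] = 21.5272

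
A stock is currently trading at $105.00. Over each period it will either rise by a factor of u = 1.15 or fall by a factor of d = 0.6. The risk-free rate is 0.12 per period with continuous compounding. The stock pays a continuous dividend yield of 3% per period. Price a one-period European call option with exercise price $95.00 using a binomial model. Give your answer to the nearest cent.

$20.52

Per-period risk-free factor R = e^0.12 = 1.1275; dividend-adjusted growth = e^(0.12−0.03) = 1.0942.
Risk-neutral probability p = (1.0942 − 0.6)/(1.15 − 0.6) = 0.4942/0.5500 = 0.8985
Terminal stock prices: S_u = 120.7, S_d = 63
Terminal payoffs (S − K): max(25.75, 0) = 25.75, max(-32, 0) = 0
Node 0 (S = 105): V_0 = e^(−0.12)·[0.8985·25.7500 + 0.1015·0.0000] = 20.5201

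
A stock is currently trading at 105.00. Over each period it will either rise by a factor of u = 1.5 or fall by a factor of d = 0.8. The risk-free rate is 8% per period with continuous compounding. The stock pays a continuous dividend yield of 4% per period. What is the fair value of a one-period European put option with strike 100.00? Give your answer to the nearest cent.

9.69

Per-period risk-free factor R = e^0.08 = 1.0833; dividend-adjusted growth = e^(0.08−0.04) = 1.0408.
Risk-neutral probability p = (1.0408 − 0.8)/(1.5 − 0.8) = 0.2408/0.7000 = 0.3440
Terminal stock prices: S_u = 157.5, S_d = 84
Terminal payoffs (K − S): max(-57.5, 0) = 0, max(16, 0) = 16
Node 0 (S = 105): V_0 = e^(−0.08)·[0.3440·0.0000 + 0.6560·16.0000] = 9.6888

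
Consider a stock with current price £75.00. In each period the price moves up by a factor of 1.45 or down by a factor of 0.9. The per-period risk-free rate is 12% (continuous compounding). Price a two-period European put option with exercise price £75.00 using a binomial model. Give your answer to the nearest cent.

Risk-neutral probability p = (e^0.12 − 0.9)/(1.45 − 0.9) = 0.2275/0.5500 = 0.4136
Terminal stock prices: S_uu = 157.7, S_ud = 97.88, S_dd = 60.75
Terminal payoffs (K − S): max(-82.69, 0) = 0, max(-22.88, 0) = 0, max(14.25, 0) = 14.25
Node u (S = 108.8): V_u = e^(−0.12)·[0.4136·0.0000 + 0.5864·0.0000] = 0.0000
Node d (S = 67.5): V_d = e^(−0.12)·[0.4136·0.0000 + 0.5864·14.2500] = 7.4109
Node 0 (S = 75): V_0 = e^(−0.12)·[0.4136·0.0000 + 0.5864·7.4109] = 3.8541

£3.85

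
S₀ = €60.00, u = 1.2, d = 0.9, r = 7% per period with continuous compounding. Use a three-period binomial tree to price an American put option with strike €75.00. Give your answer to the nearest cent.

€15.00

Risk-neutral probability p = (e^0.07 − 0.9)/(1.2 − 0.9) = 0.1725/0.3000 = 0.5750
Terminal stock prices: S_uuu = 103.7, S_uud = 77.76, S_udd = 58.32, S_ddd = 43.74
Terminal payoffs (K − S): max(-28.68, 0) = 0, max(-2.76, 0) = 0, max(16.68, 0) = 16.68, max(31.26, 0) = 31.26
Node uu (S = 86.4): continuation = e^(−0.07)·[0.5750·0.0000 + 0.4250·0.0000] = 0.0000; exercise value = 0.0000 ≤ continuation, so V_uu = 0.0000
Node ud (S = 64.8): continuation = e^(−0.07)·[0.5750·0.0000 + 0.4250·16.6800] = 6.6093; exercise value = 10.2000 > continuation, so V_ud = 10.2000 (exercise)
Node dd (S = 48.6): continuation = e^(−0.07)·[0.5750·16.6800 + 0.4250·31.2600] = 21.3295; exercise value = 26.4000 > continuation, so V_dd = 26.4000 (exercise)
Node u (S = 72): continuation = e^(−0.07)·[0.5750·0.0000 + 0.4250·10.2000] = 4.0417; exercise value = 3.0000 ≤ continuation, so V_u = 4.0417
Node d (S = 54): continuation = e^(−0.07)·[0.5750·10.2000 + 0.4250·26.4000] = 15.9295; exercise value = 21.0000 > continuation, so V_d = 21.0000 (exercise)
Node 0 (S = 60): continuation = e^(−0.07)·[0.5750·4.0417 + 0.4250·21.0000] = 10.4880; exercise value = 15.0000 > continuation, so V_0 = 15.0000 (exercise)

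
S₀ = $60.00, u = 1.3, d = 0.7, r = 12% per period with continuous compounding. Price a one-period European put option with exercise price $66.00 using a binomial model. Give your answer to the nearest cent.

Risk-neutral probability p = (e^0.12 − 0.7)/(1.3 − 0.7) = 0.4275/0.6000 = 0.7125
Terminal stock prices: S_u = 78, S_d = 42
Terminal payoffs (K − S): max(-12, 0) = 0, max(24, 0) = 24
Node 0 (S = 60): V_0 = e^(−0.12)·[0.7125·0.0000 + 0.2875·24.0000] = 6.1199

$6.12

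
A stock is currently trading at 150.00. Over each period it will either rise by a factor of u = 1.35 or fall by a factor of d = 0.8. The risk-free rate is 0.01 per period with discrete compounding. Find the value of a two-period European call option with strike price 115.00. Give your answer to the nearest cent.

Risk-neutral probability p = (1 + 0.01 − 0.8)/(1.35 − 0.8) = 0.2100/0.5500 = 0.3818
Terminal stock prices: S_uu = 273.4, S_ud = 162, S_dd = 96
Terminal payoffs (S − K): max(158.4, 0) = 158.4, max(47, 0) = 47, max(-19, 0) = 0
Node u (S = 202.5): V_u = 1/1.01·[0.3818·158.3750 + 0.6182·47.0000] = 88.6386
Node d (S = 120): V_d = 1/1.01·[0.3818·47.0000 + 0.6182·0.0000] = 17.7678
Node 0 (S = 150): V_0 = 1/1.01·[0.3818·88.6386 + 0.6182·17.7678] = 44.3837

44.38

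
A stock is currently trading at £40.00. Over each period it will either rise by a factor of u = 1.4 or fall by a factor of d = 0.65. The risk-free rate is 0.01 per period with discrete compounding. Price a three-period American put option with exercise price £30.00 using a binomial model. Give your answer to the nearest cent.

£5.07

Risk-neutral probability p = (1 + 0.01 − 0.65)/(1.4 − 0.65) = 0.3600/0.7500 = 0.4800
Terminal stock prices: S_uuu = 109.8, S_uud = 50.96, S_udd = 23.66, S_ddd = 10.98
Terminal payoffs (K − S): max(-79.76, 0) = 0, max(-20.96, 0) = 0, max(6.34, 0) = 6.34, max(19.02, 0) = 19.02
Node uu (S = 78.4): continuation = 1/1.01·[0.4800·0.0000 + 0.5200·0.0000] = 0.0000; exercise value = 0.0000 ≤ continuation, so V_uu = 0.0000
Node ud (S = 36.4): continuation = 1/1.01·[0.4800·0.0000 + 0.5200·6.3400] = 3.2642; exercise value = 0.0000 ≤ continuation, so V_ud = 3.2642
Node dd (S = 16.9): continuation = 1/1.01·[0.4800·6.3400 + 0.5200·19.0150] = 12.8030; exercise value = 13.1000 > continuation, so V_dd = 13.1000 (exercise)
Node u (S = 56): continuation = 1/1.01·[0.4800·0.0000 + 0.5200·3.2642] = 1.6806; exercise value = 0.0000 ≤ continuation, so V_u = 1.6806
Node d (S = 26): continuation = 1/1.01·[0.4800·3.2642 + 0.5200·13.1000] = 8.2958; exercise value = 4.0000 ≤ continuation, so V_d = 8.2958
Node 0 (S = 40): continuation = 1/1.01·[0.4800·1.6806 + 0.5200·8.2958] = 5.0698; exercise value = 0.0000 ≤ continuation, so V_0 = 5.0698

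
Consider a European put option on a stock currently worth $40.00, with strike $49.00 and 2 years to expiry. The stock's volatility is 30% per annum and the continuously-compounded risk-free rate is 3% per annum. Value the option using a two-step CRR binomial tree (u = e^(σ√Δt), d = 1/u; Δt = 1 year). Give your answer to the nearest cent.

CRR parameters: u = e^(σ√Δt) = e^(0.3·√1) = 1.3499, d = 1/u = 0.7408
Per-period rate: rΔt = 0.03·1 = 0.03, so R = e^0.03 = 1.0305
Risk-neutral probability p = (e^0.03 − 0.7408)/(1.3499 − 0.7408) = 0.2896/0.6090 = 0.4756
Terminal stock prices: S_uu = 72.88, S_ud = 40, S_dd = 21.95
Terminal payoffs (K − S): max(-23.88, 0) = 0, max(9, 0) = 9, max(27.05, 0) = 27.05
Node u (S = 53.99): V_u = e^(−0.03)·[0.4756·0.0000 + 0.5244·9.0000] = 4.5805
Node d (S = 29.63): V_d = e^(−0.03)·[0.4756·9.0000 + 0.5244·27.0475] = 17.9191
Node 0 (S = 40): V_0 = e^(−0.03)·[0.4756·4.5805 + 0.5244·17.9191] = 11.2336

$11.23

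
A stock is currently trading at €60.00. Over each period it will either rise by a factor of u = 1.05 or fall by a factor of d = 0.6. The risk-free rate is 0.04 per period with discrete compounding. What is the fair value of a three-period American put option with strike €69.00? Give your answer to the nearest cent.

Risk-neutral probability p = (1 + 0.04 − 0.6)/(1.05 − 0.6) = 0.4400/0.4500 = 0.9778
Terminal stock prices: S_uuu = 69.46, S_uud = 39.69, S_udd = 22.68, S_ddd = 12.96
Terminal payoffs (K − S): max(-0.4575, 0) = 0, max(29.31, 0) = 29.31, max(46.32, 0) = 46.32, max(56.04, 0) = 56.04
Node uu (S = 66.15): continuation = 1/1.04·[0.9778·0.0000 + 0.0222·29.3100] = 0.6263; exercise value = 2.8500 > continuation, so V_uu = 2.8500 (exercise)
Node ud (S = 37.8): continuation = 1/1.04·[0.9778·29.3100 + 0.0222·46.3200] = 28.5462; exercise value = 31.2000 > continuation, so V_ud = 31.2000 (exercise)
Node dd (S = 21.6): continuation = 1/1.04·[0.9778·46.3200 + 0.0222·56.0400] = 44.7462; exercise value = 47.4000 > continuation, so V_dd = 47.4000 (exercise)
Node u (S = 63): continuation = 1/1.04·[0.9778·2.8500 + 0.0222·31.2000] = 3.3462; exercise value = 6.0000 > continuation, so V_u = 6.0000 (exercise)
Node d (S = 36): continuation = 1/1.04·[0.9778·31.2000 + 0.0222·47.4000] = 30.3462; exercise value = 33.0000 > continuation, so V_d = 33.0000 (exercise)
Node 0 (S = 60): continuation = 1/1.04·[0.9778·6.0000 + 0.0222·33.0000] = 6.3462; exercise value = 9.0000 > continuation, so V_0 = 9.0000 (exercise)

€9.00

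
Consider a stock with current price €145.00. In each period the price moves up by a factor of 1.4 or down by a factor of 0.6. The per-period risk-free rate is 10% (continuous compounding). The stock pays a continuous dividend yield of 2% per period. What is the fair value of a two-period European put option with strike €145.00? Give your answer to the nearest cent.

€20.99

Per-period risk-free factor R = e^0.1 = 1.1052; dividend-adjusted growth = e^(0.1−0.02) = 1.0833.
Risk-neutral probability p = (1.0833 − 0.6)/(1.4 − 0.6) = 0.4833/0.8000 = 0.6041
Terminal stock prices: S_uu = 284.2, S_ud = 121.8, S_dd = 52.2
Terminal payoffs (K − S): max(-139.2, 0) = 0, max(23.2, 0) = 23.2, max(92.8, 0) = 92.8
Node u (S = 203): V_u = e^(−0.1)·[0.6041·0.0000 + 0.3959·23.2000] = 8.3106
Node d (S = 87): V_d = e^(−0.1)·[0.6041·23.2000 + 0.3959·92.8000] = 45.9241
Node 0 (S = 145): V_0 = e^(−0.1)·[0.6041·8.3106 + 0.3959·45.9241] = 20.9936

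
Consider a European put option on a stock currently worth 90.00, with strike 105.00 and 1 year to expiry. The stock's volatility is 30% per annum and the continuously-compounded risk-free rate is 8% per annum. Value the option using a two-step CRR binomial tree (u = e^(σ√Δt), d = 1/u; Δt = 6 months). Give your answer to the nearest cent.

15.78

CRR parameters: u = e^(σ√Δt) = e^(0.3·√0.5) = 1.2363, d = 1/u = 0.8089
Per-period rate: rΔt = 0.08·0.5 = 0.04, so R = e^0.04 = 1.0408
Risk-neutral probability p = (e^0.04 − 0.8089)/(1.2363 − 0.8089) = 0.2320/0.4275 = 0.5426
Terminal stock prices: S_uu = 137.6, S_ud = 90, S_dd = 58.88
Terminal payoffs (K − S): max(-32.56, 0) = 0, max(15, 0) = 15, max(46.12, 0) = 46.12
Node u (S = 111.3): V_u = e^(−0.04)·[0.5426·0.0000 + 0.4574·15.0000] = 6.5914
Node d (S = 72.8): V_d = e^(−0.04)·[0.5426·15.0000 + 0.4574·46.1174] = 28.0857
Node 0 (S = 90): V_0 = e^(−0.04)·[0.5426·6.5914 + 0.4574·28.0857] = 15.7781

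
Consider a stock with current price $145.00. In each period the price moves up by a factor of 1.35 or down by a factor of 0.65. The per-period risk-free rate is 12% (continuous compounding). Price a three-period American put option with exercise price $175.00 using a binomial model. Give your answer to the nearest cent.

Risk-neutral probability p = (e^0.12 − 0.65)/(1.35 − 0.65) = 0.4775/0.7000 = 0.6821
Terminal stock prices: S_uuu = 356.8, S_uud = 171.8, S_udd = 82.7, S_ddd = 39.82
Terminal payoffs (K − S): max(-181.8, 0) = 0, max(3.229, 0) = 3.229, max(92.3, 0) = 92.3, max(135.2, 0) = 135.2
Node uu (S = 264.3): continuation = e^(−0.12)·[0.6821·0.0000 + 0.3179·3.2294] = 0.9104; exercise value = 0.0000 ≤ continuation, so V_uu = 0.9104
Node ud (S = 127.2): continuation = e^(−0.12)·[0.6821·3.2294 + 0.3179·92.2956] = 27.9736; exercise value = 47.7625 > continuation, so V_ud = 47.7625 (exercise)
Node dd (S = 61.26): continuation = e^(−0.12)·[0.6821·92.2956 + 0.3179·135.1794] = 93.9486; exercise value = 113.7375 > continuation, so V_dd = 113.7375 (exercise)
Node u (S = 195.8): continuation = e^(−0.12)·[0.6821·0.9104 + 0.3179·47.7625] = 14.0159; exercise value = 0.0000 ≤ continuation, so V_u = 14.0159
Node d (S = 94.25): continuation = e^(−0.12)·[0.6821·47.7625 + 0.3179·113.7375] = 60.9611; exercise value = 80.7500 > continuation, so V_d = 80.7500 (exercise)
Node 0 (S = 145): continuation = e^(−0.12)·[0.6821·14.0159 + 0.3179·80.7500] = 31.2445; exercise value = 30.0000 ≤ continuation, so V_0 = 31.2445

$31.24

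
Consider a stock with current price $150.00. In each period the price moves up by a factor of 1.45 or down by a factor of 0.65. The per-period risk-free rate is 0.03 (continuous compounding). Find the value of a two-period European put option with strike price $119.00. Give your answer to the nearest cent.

Risk-neutral probability p = (e^0.03 − 0.65)/(1.45 − 0.65) = 0.3805/0.8000 = 0.4756
Terminal stock prices: S_uu = 315.4, S_ud = 141.4, S_dd = 63.38
Terminal payoffs (K − S): max(-196.4, 0) = 0, max(-22.38, 0) = 0, max(55.62, 0) = 55.62
Node u (S = 217.5): V_u = e^(−0.03)·[0.4756·0.0000 + 0.5244·0.0000] = 0.0000
Node d (S = 97.5): V_d = e^(−0.03)·[0.4756·0.0000 + 0.5244·55.6250] = 28.3094
Node 0 (S = 150): V_0 = e^(−0.03)·[0.4756·0.0000 + 0.5244·28.3094] = 14.4076

$14.41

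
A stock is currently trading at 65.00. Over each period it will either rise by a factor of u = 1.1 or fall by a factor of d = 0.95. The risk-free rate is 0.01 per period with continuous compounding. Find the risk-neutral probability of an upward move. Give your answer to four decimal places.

Risk-neutral probability p = (e^0.01 − 0.95)/(1.1 − 0.95) = 0.0601/0.1500 = 0.4003

p = 0.4003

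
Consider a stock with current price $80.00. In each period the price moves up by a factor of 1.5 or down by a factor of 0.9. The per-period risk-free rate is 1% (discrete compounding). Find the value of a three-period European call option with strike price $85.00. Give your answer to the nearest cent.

$11.60

Risk-neutral probability p = (1 + 0.01 − 0.9)/(1.5 − 0.9) = 0.1100/0.6000 = 0.1833
Terminal stock prices: S_uuu = 270, S_uud = 162, S_udd = 97.2, S_ddd = 58.32
Terminal payoffs (S − K): max(185, 0) = 185, max(77, 0) = 77, max(12.2, 0) = 12.2, max(-26.68, 0) = 0
Node uu (S = 180): V_uu = 1/1.01·[0.1833·185.0000 + 0.8167·77.0000] = 95.8416
Node ud (S = 108): V_ud = 1/1.01·[0.1833·77.0000 + 0.8167·12.2000] = 23.8416
Node dd (S = 64.8): V_dd = 1/1.01·[0.1833·12.2000 + 0.8167·0.0000] = 2.2145
Node u (S = 120): V_u = 1/1.01·[0.1833·95.8416 + 0.8167·23.8416] = 36.6748
Node d (S = 72): V_d = 1/1.01·[0.1833·23.8416 + 0.8167·2.2145] = 6.1183
Node 0 (S = 80): V_0 = 1/1.01·[0.1833·36.6748 + 0.8167·6.1183] = 11.6043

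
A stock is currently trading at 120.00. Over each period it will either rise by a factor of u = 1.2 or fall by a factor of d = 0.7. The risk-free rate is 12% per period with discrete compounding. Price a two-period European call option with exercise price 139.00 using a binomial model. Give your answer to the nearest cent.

19.01

Risk-neutral probability p = (1 + 0.12 − 0.7)/(1.2 − 0.7) = 0.4200/0.5000 = 0.8400
Terminal stock prices: S_uu = 172.8, S_ud = 100.8, S_dd = 58.8
Terminal payoffs (S − K): max(33.8, 0) = 33.8, max(-38.2, 0) = 0, max(-80.2, 0) = 0
Node u (S = 144): V_u = 1/1.12·[0.8400·33.8000 + 0.1600·0.0000] = 25.3500
Node d (S = 84): V_d = 1/1.12·[0.8400·0.0000 + 0.1600·0.0000] = 0.0000
Node 0 (S = 120): V_0 = 1/1.12·[0.8400·25.3500 + 0.1600·0.0000] = 19.0125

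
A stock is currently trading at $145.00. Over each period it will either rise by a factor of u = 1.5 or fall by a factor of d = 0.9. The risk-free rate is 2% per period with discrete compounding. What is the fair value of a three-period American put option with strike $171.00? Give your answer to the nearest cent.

$32.94

Risk-neutral probability p = (1 + 0.02 − 0.9)/(1.5 − 0.9) = 0.1200/0.6000 = 0.2000
Terminal stock prices: S_uuu = 489.4, S_uud = 293.6, S_udd = 176.2, S_ddd = 105.7
Terminal payoffs (K − S): max(-318.4, 0) = 0, max(-122.6, 0) = 0, max(-5.175, 0) = 0, max(65.29, 0) = 65.29
Node uu (S = 326.2): continuation = 1/1.02·[0.2000·0.0000 + 0.8000·0.0000] = 0.0000; exercise value = 0.0000 ≤ continuation, so V_uu = 0.0000
Node ud (S = 195.8): continuation = 1/1.02·[0.2000·0.0000 + 0.8000·0.0000] = 0.0000; exercise value = 0.0000 ≤ continuation, so V_ud = 0.0000
Node dd (S = 117.5): continuation = 1/1.02·[0.2000·0.0000 + 0.8000·65.2950] = 51.2118; exercise value = 53.5500 > continuation, so V_dd = 53.5500 (exercise)
Node u (S = 217.5): continuation = 1/1.02·[0.2000·0.0000 + 0.8000·0.0000] = 0.0000; exercise value = 0.0000 ≤ continuation, so V_u = 0.0000
Node d (S = 130.5): continuation = 1/1.02·[0.2000·0.0000 + 0.8000·53.5500] = 42.0000; exercise value = 40.5000 ≤ continuation, so V_d = 42.0000
Node 0 (S = 145): continuation = 1/1.02·[0.2000·0.0000 + 0.8000·42.0000] = 32.9412; exercise value = 26.0000 ≤ continuation, so V_0 = 32.9412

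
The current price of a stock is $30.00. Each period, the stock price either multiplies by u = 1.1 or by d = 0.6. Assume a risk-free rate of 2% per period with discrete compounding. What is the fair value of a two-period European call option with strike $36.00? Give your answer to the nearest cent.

$0.20

Risk-neutral probability p = (1 + 0.02 − 0.6)/(1.1 − 0.6) = 0.4200/0.5000 = 0.8400
Terminal stock prices: S_uu = 36.3, S_ud = 19.8, S_dd = 10.8
Terminal payoffs (S − K): max(0.3, 0) = 0.3, max(-16.2, 0) = 0, max(-25.2, 0) = 0
Node u (S = 33): V_u = 1/1.02·[0.8400·0.3000 + 0.1600·0.0000] = 0.2471
Node d (S = 18): V_d = 1/1.02·[0.8400·0.0000 + 0.1600·0.0000] = 0.0000
Node 0 (S = 30): V_0 = 1/1.02·[0.8400·0.2471 + 0.1600·0.0000] = 0.2035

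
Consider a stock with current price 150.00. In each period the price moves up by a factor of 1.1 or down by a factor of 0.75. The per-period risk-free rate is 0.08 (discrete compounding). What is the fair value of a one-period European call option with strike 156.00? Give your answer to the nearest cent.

Risk-neutral probability p = (1 + 0.08 − 0.75)/(1.1 − 0.75) = 0.3300/0.3500 = 0.9429
Terminal stock prices: S_u = 165, S_d = 112.5
Terminal payoffs (S − K): max(9, 0) = 9, max(-43.5, 0) = 0
Node 0 (S = 150): V_0 = 1/1.08·[0.9429·9.0000 + 0.0571·0.0000] = 7.8571

7.86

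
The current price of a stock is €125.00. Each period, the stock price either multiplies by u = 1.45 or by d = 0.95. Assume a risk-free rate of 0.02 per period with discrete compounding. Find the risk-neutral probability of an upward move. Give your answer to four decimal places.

Risk-neutral probability p = (1 + 0.02 − 0.95)/(1.45 − 0.95) = 0.0700/0.5000 = 0.1400

p = 0.1400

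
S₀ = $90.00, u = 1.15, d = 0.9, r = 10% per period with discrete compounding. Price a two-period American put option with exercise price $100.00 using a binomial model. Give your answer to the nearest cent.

Risk-neutral probability p = (1 + 0.1 − 0.9)/(1.15 − 0.9) = 0.2000/0.2500 = 0.8000
Terminal stock prices: S_uu = 119, S_ud = 93.15, S_dd = 72.9
Terminal payoffs (K − S): max(-19.02, 0) = 0, max(6.85, 0) = 6.85, max(27.1, 0) = 27.1
Node u (S = 103.5): continuation = 1/1.1·[0.8000·0.0000 + 0.2000·6.8500] = 1.2455; exercise value = 0.0000 ≤ continuation, so V_u = 1.2455
Node d (S = 81): continuation = 1/1.1·[0.8000·6.8500 + 0.2000·27.1000] = 9.9091; exercise value = 19.0000 > continuation, so V_d = 19.0000 (exercise)
Node 0 (S = 90): continuation = 1/1.1·[0.8000·1.2455 + 0.2000·19.0000] = 4.3603; exercise value = 10.0000 > continuation, so V_0 = 10.0000 (exercise)

$10.00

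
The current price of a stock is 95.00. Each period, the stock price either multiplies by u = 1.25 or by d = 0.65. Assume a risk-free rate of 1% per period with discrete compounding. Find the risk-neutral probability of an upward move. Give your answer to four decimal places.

Risk-neutral probability p = (1 + 0.01 − 0.65)/(1.25 − 0.65) = 0.3600/0.6000 = 0.6000

p = 0.6000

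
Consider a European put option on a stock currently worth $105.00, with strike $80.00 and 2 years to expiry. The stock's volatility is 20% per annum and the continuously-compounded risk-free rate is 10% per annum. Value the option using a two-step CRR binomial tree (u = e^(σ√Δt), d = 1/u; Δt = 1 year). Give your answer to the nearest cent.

CRR parameters: u = e^(σ√Δt) = e^(0.2·√1) = 1.2214, d = 1/u = 0.8187
Per-period rate: rΔt = 0.1·1 = 0.1, so R = e^0.1 = 1.1052
Risk-neutral probability p = (e^0.1 − 0.8187)/(1.2214 − 0.8187) = 0.2864/0.4027 = 0.7113
Terminal stock prices: S_uu = 156.6, S_ud = 105, S_dd = 70.38
Terminal payoffs (K − S): max(-76.64, 0) = 0, max(-25, 0) = 0, max(9.616, 0) = 9.616
Node u (S = 128.2): V_u = e^(−0.1)·[0.7113·0.0000 + 0.2887·0.0000] = 0.0000
Node d (S = 85.97): V_d = e^(−0.1)·[0.7113·0.0000 + 0.2887·9.6164] = 2.5116
Node 0 (S = 105): V_0 = e^(−0.1)·[0.7113·0.0000 + 0.2887·2.5116] = 0.6560

$0.66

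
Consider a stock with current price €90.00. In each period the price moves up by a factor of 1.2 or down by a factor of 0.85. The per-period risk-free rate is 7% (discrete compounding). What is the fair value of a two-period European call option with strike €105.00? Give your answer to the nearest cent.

€8.49

Risk-neutral probability p = (1 + 0.07 − 0.85)/(1.2 − 0.85) = 0.2200/0.3500 = 0.6286
Terminal stock prices: S_uu = 129.6, S_ud = 91.8, S_dd = 65.02
Terminal payoffs (S − K): max(24.6, 0) = 24.6, max(-13.2, 0) = 0, max(-39.98, 0) = 0
Node u (S = 108): V_u = 1/1.07·[0.6286·24.6000 + 0.3714·0.0000] = 14.4513
Node d (S = 76.5): V_d = 1/1.07·[0.6286·0.0000 + 0.3714·0.0000] = 0.0000
Node 0 (S = 90): V_0 = 1/1.07·[0.6286·14.4513 + 0.3714·0.0000] = 8.4894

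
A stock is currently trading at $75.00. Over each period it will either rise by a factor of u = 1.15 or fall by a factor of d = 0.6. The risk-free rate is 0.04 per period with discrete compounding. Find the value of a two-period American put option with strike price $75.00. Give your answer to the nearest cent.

$9.21

Risk-neutral probability p = (1 + 0.04 − 0.6)/(1.15 − 0.6) = 0.4400/0.5500 = 0.8000
Terminal stock prices: S_uu = 99.19, S_ud = 51.75, S_dd = 27
Terminal payoffs (K − S): max(-24.19, 0) = 0, max(23.25, 0) = 23.25, max(48, 0) = 48
Node u (S = 86.25): continuation = 1/1.04·[0.8000·0.0000 + 0.2000·23.2500] = 4.4712; exercise value = 0.0000 ≤ continuation, so V_u = 4.4712
Node d (S = 45): continuation = 1/1.04·[0.8000·23.2500 + 0.2000·48.0000] = 27.1154; exercise value = 30.0000 > continuation, so V_d = 30.0000 (exercise)
Node 0 (S = 75): continuation = 1/1.04·[0.8000·4.4712 + 0.2000·30.0000] = 9.2086; exercise value = 0.0000 ≤ continuation, so V_0 = 9.2086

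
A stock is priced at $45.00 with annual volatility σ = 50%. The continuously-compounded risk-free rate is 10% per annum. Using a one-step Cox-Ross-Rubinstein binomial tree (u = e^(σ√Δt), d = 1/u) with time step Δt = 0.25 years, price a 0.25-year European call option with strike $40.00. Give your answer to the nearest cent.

CRR parameters: u = e^(σ√Δt) = e^(0.5·√0.25) = 1.2840, d = 1/u = 0.7788
Per-period rate: rΔt = 0.1·0.25 = 0.025, so R = e^0.025 = 1.0253
Risk-neutral probability p = (e^0.025 − 0.7788)/(1.2840 − 0.7788) = 0.2465/0.5052 = 0.4879
Terminal stock prices: S_u = 57.78, S_d = 35.05
Terminal payoffs (S − K): max(17.78, 0) = 17.78, max(-4.954, 0) = 0
Node 0 (S = 45): V_0 = e^(−0.025)·[0.4879·17.7811 + 0.5121·0.0000] = 8.4617

$8.46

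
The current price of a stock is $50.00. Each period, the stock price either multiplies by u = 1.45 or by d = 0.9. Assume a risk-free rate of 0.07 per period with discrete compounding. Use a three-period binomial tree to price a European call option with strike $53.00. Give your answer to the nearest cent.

Risk-neutral probability p = (1 + 0.07 − 0.9)/(1.45 − 0.9) = 0.1700/0.5500 = 0.3091
Terminal stock prices: S_uuu = 152.4, S_uud = 94.61, S_udd = 58.73, S_ddd = 36.45
Terminal payoffs (S − K): max(99.43, 0) = 99.43, max(41.61, 0) = 41.61, max(5.725, 0) = 5.725, max(-16.55, 0) = 0
Node uu (S = 105.1): V_uu = 1/1.07·[0.3091·99.4313 + 0.6909·41.6125] = 55.5923
Node ud (S = 65.25): V_ud = 1/1.07·[0.3091·41.6125 + 0.6909·5.7250] = 15.7173
Node dd (S = 40.5): V_dd = 1/1.07·[0.3091·5.7250 + 0.6909·0.0000] = 1.6538
Node u (S = 72.5): V_u = 1/1.07·[0.3091·55.5923 + 0.6909·15.7173] = 26.2077
Node d (S = 45): V_d = 1/1.07·[0.3091·15.7173 + 0.6909·1.6538] = 5.6081
Node 0 (S = 50): V_0 = 1/1.07·[0.3091·26.2077 + 0.6909·5.6081] = 11.1918

$11.19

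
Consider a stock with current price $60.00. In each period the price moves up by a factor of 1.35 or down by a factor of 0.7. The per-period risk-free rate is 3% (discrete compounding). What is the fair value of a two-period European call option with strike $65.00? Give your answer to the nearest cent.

$10.78

Risk-neutral probability p = (1 + 0.03 − 0.7)/(1.35 − 0.7) = 0.3300/0.6500 = 0.5077
Terminal stock prices: S_uu = 109.4, S_ud = 56.7, S_dd = 29.4
Terminal payoffs (S − K): max(44.35, 0) = 44.35, max(-8.3, 0) = 0, max(-35.6, 0) = 0
Node u (S = 81): V_u = 1/1.03·[0.5077·44.3500 + 0.4923·0.0000] = 21.8603
Node d (S = 42): V_d = 1/1.03·[0.5077·0.0000 + 0.4923·0.0000] = 0.0000
Node 0 (S = 60): V_0 = 1/1.03·[0.5077·21.8603 + 0.4923·0.0000] = 10.7751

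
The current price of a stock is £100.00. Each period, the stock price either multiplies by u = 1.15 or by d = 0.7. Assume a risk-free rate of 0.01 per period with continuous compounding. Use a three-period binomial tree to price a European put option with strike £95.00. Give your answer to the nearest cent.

£10.31

Risk-neutral probability p = (e^0.01 − 0.7)/(1.15 − 0.7) = 0.3101/0.4500 = 0.6890
Terminal stock prices: S_uuu = 152.1, S_uud = 92.57, S_udd = 56.35, S_ddd = 34.3
Terminal payoffs (K − S): max(-57.09, 0) = 0, max(2.425, 0) = 2.425, max(38.65, 0) = 38.65, max(60.7, 0) = 60.7
Node uu (S = 132.2): V_uu = e^(−0.01)·[0.6890·0.0000 + 0.3110·2.4250] = 0.7467
Node ud (S = 80.5): V_ud = e^(−0.01)·[0.6890·2.4250 + 0.3110·38.6500] = 13.5547
Node dd (S = 49): V_dd = e^(−0.01)·[0.6890·38.6500 + 0.3110·60.7000] = 45.0547
Node u (S = 115): V_u = e^(−0.01)·[0.6890·0.7467 + 0.3110·13.5547] = 4.6829
Node d (S = 70): V_d = e^(−0.01)·[0.6890·13.5547 + 0.3110·45.0547] = 23.1189
Node 0 (S = 100): V_0 = e^(−0.01)·[0.6890·4.6829 + 0.3110·23.1189] = 10.3128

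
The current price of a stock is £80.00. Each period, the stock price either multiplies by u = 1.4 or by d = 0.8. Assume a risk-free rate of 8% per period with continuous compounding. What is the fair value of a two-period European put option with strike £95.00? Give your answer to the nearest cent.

Risk-neutral probability p = (e^0.08 − 0.8)/(1.4 − 0.8) = 0.2833/0.6000 = 0.4721
Terminal stock prices: S_uu = 156.8, S_ud = 89.6, S_dd = 51.2
Terminal payoffs (K − S): max(-61.8, 0) = 0, max(5.4, 0) = 5.4, max(43.8, 0) = 43.8
Node u (S = 112): V_u = e^(−0.08)·[0.4721·0.0000 + 0.5279·5.4000] = 2.6313
Node d (S = 64): V_d = e^(−0.08)·[0.4721·5.4000 + 0.5279·43.8000] = 23.6961
Node 0 (S = 80): V_0 = e^(−0.08)·[0.4721·2.6313 + 0.5279·23.6961] = 12.6932

£12.69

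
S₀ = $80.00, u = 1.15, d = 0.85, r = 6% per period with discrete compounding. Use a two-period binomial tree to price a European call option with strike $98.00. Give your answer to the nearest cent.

Risk-neutral probability p = (1 + 0.06 − 0.85)/(1.15 − 0.85) = 0.2100/0.3000 = 0.7000
Terminal stock prices: S_uu = 105.8, S_ud = 78.2, S_dd = 57.8
Terminal payoffs (S − K): max(7.8, 0) = 7.8, max(-19.8, 0) = 0, max(-40.2, 0) = 0
Node u (S = 92): V_u = 1/1.06·[0.7000·7.8000 + 0.3000·0.0000] = 5.1509
Node d (S = 68): V_d = 1/1.06·[0.7000·0.0000 + 0.3000·0.0000] = 0.0000
Node 0 (S = 80): V_0 = 1/1.06·[0.7000·5.1509 + 0.3000·0.0000] = 3.4016

$3.40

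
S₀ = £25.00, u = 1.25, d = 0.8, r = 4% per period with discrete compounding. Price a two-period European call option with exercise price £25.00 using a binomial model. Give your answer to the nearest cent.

Risk-neutral probability p = (1 + 0.04 − 0.8)/(1.25 − 0.8) = 0.2400/0.4500 = 0.5333
Terminal stock prices: S_uu = 39.06, S_ud = 25, S_dd = 16
Terminal payoffs (S − K): max(14.06, 0) = 14.06, max(0, 0) = 0, max(-9, 0) = 0
Node u (S = 31.25): V_u = 1/1.04·[0.5333·14.0625 + 0.4667·0.0000] = 7.2115
Node d (S = 20): V_d = 1/1.04·[0.5333·0.0000 + 0.4667·0.0000] = 0.0000
Node 0 (S = 25): V_0 = 1/1.04·[0.5333·7.2115 + 0.4667·0.0000] = 3.6982

£3.70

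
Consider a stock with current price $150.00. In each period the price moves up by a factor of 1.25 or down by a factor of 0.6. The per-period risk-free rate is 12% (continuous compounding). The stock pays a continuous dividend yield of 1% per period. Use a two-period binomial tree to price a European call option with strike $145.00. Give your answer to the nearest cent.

$44.35

Per-period risk-free factor R = e^0.12 = 1.1275; dividend-adjusted growth = e^(0.12−0.01) = 1.1163.
Risk-neutral probability p = (1.1163 − 0.6)/(1.25 − 0.6) = 0.5163/0.6500 = 0.7943
Terminal stock prices: S_uu = 234.4, S_ud = 112.5, S_dd = 54
Terminal payoffs (S − K): max(89.38, 0) = 89.38, max(-32.5, 0) = 0, max(-91, 0) = 0
Node u (S = 187.5): V_u = e^(−0.12)·[0.7943·89.3750 + 0.2057·0.0000] = 62.9609
Node d (S = 90): V_d = e^(−0.12)·[0.7943·0.0000 + 0.2057·0.0000] = 0.0000
Node 0 (S = 150): V_0 = e^(−0.12)·[0.7943·62.9609 + 0.2057·0.0000] = 44.3533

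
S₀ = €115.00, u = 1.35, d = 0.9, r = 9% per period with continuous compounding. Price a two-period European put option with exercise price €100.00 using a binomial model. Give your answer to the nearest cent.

€1.85

Risk-neutral probability p = (e^0.09 − 0.9)/(1.35 − 0.9) = 0.1942/0.4500 = 0.4315
Terminal stock prices: S_uu = 209.6, S_ud = 139.7, S_dd = 93.15
Terminal payoffs (K − S): max(-109.6, 0) = 0, max(-39.72, 0) = 0, max(6.85, 0) = 6.85
Node u (S = 155.2): V_u = e^(−0.09)·[0.4315·0.0000 + 0.5685·0.0000] = 0.0000
Node d (S = 103.5): V_d = e^(−0.09)·[0.4315·0.0000 + 0.5685·6.8500] = 3.5591
Node 0 (S = 115): V_0 = e^(−0.09)·[0.4315·0.0000 + 0.5685·3.5591] = 1.8492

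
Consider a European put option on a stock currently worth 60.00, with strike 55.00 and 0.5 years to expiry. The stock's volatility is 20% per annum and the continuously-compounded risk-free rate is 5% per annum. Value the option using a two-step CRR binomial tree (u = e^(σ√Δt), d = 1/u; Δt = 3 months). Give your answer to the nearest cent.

CRR parameters: u = e^(σ√Δt) = e^(0.2·√0.25) = 1.1052, d = 1/u = 0.9048
Per-period rate: rΔt = 0.05·0.25 = 0.0125, so R = e^0.0125 = 1.0126
Risk-neutral probability p = (e^0.0125 − 0.9048)/(1.1052 − 0.9048) = 0.1077/0.2003 = 0.5378
Terminal stock prices: S_uu = 73.28, S_ud = 60, S_dd = 49.12
Terminal payoffs (K − S): max(-18.28, 0) = 0, max(-5, 0) = 0, max(5.876, 0) = 5.876
Node u (S = 66.31): V_u = e^(−0.0125)·[0.5378·0.0000 + 0.4622·0.0000] = 0.0000
Node d (S = 54.29): V_d = e^(−0.0125)·[0.5378·0.0000 + 0.4622·5.8762] = 2.6822
Node 0 (S = 60): V_0 = e^(−0.0125)·[0.5378·0.0000 + 0.4622·2.6822] = 1.2243

1.22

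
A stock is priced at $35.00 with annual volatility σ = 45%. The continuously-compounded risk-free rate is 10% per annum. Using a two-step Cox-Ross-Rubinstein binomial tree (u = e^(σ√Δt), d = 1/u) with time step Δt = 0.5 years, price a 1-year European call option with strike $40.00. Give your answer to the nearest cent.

$5.92

CRR parameters: u = e^(σ√Δt) = e^(0.45·√0.5) = 1.3746, d = 1/u = 0.7275
Per-period rate: rΔt = 0.1·0.5 = 0.05, so R = e^0.05 = 1.0513
Risk-neutral probability p = (e^0.05 − 0.7275)/(1.3746 − 0.7275) = 0.3238/0.6472 = 0.5003
Terminal stock prices: S_uu = 66.14, S_ud = 35, S_dd = 18.52
Terminal payoffs (S − K): max(26.14, 0) = 26.14, max(-5, 0) = 0, max(-21.48, 0) = 0
Node u (S = 48.11): V_u = e^(−0.05)·[0.5003·26.1380 + 0.4997·0.0000] = 12.4400
Node d (S = 25.46): V_d = e^(−0.05)·[0.5003·0.0000 + 0.4997·0.0000] = 0.0000
Node 0 (S = 35): V_0 = e^(−0.05)·[0.5003·12.4400 + 0.4997·0.0000] = 5.9206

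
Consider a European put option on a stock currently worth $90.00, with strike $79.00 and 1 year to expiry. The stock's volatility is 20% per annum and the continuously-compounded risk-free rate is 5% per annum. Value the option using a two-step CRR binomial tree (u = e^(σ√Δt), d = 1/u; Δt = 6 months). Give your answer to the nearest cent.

CRR parameters: u = e^(σ√Δt) = e^(0.2·√0.5) = 1.1519, d = 1/u = 0.8681
Per-period rate: rΔt = 0.05·0.5 = 0.025, so R = e^0.025 = 1.0253
Risk-neutral probability p = (e^0.025 − 0.8681)/(1.1519 − 0.8681) = 0.1572/0.2838 = 0.5539
Terminal stock prices: S_uu = 119.4, S_ud = 90, S_dd = 67.83
Terminal payoffs (K − S): max(-40.42, 0) = 0, max(-11, 0) = 0, max(11.17, 0) = 11.17
Node u (S = 103.7): V_u = e^(−0.025)·[0.5539·0.0000 + 0.4461·0.0000] = 0.0000
Node d (S = 78.13): V_d = e^(−0.025)·[0.5539·0.0000 + 0.4461·11.1726] = 4.8609
Node 0 (S = 90): V_0 = e^(−0.025)·[0.5539·0.0000 + 0.4461·4.8609] = 2.1149

$2.11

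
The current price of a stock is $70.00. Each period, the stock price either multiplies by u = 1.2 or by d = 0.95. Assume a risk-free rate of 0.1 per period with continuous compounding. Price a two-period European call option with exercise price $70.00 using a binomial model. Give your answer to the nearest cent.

$13.49

Risk-neutral probability p = (e^0.1 − 0.95)/(1.2 − 0.95) = 0.1552/0.2500 = 0.6207
Terminal stock prices: S_uu = 100.8, S_ud = 79.8, S_dd = 63.17
Terminal payoffs (S − K): max(30.8, 0) = 30.8, max(9.8, 0) = 9.8, max(-6.825, 0) = 0
Node u (S = 84): V_u = e^(−0.1)·[0.6207·30.8000 + 0.3793·9.8000] = 20.6614
Node d (S = 66.5): V_d = e^(−0.1)·[0.6207·9.8000 + 0.3793·0.0000] = 5.5039
Node 0 (S = 70): V_0 = e^(−0.1)·[0.6207·20.6614 + 0.3793·5.5039] = 13.4928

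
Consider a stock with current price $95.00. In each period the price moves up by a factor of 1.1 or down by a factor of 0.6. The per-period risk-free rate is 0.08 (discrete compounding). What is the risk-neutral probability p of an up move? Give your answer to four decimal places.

p = 0.9600

Risk-neutral probability p = (1 + 0.08 − 0.6)/(1.1 − 0.6) = 0.4800/0.5000 = 0.9600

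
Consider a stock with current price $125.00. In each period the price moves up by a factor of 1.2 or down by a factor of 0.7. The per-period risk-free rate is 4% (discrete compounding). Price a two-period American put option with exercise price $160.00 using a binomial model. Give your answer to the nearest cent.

Risk-neutral probability p = (1 + 0.04 − 0.7)/(1.2 − 0.7) = 0.3400/0.5000 = 0.6800
Terminal stock prices: S_uu = 180, S_ud = 105, S_dd = 61.25
Terminal payoffs (K − S): max(-20, 0) = 0, max(55, 0) = 55, max(98.75, 0) = 98.75
Node u (S = 150): continuation = 1/1.04·[0.6800·0.0000 + 0.3200·55.0000] = 16.9231; exercise value = 10.0000 ≤ continuation, so V_u = 16.9231
Node d (S = 87.5): continuation = 1/1.04·[0.6800·55.0000 + 0.3200·98.7500] = 66.3462; exercise value = 72.5000 > continuation, so V_d = 72.5000 (exercise)
Node 0 (S = 125): continuation = 1/1.04·[0.6800·16.9231 + 0.3200·72.5000] = 33.3728; exercise value = 35.0000 > continuation, so V_0 = 35.0000 (exercise)

$35.00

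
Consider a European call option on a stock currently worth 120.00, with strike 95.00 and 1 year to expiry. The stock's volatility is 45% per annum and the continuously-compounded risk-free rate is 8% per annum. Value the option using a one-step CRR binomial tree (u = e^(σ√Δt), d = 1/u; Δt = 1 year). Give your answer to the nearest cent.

CRR parameters: u = e^(σ√Δt) = e^(0.45·√1) = 1.5683, d = 1/u = 0.6376
Per-period rate: rΔt = 0.08·1 = 0.08, so R = e^0.08 = 1.0833
Risk-neutral probability p = (e^0.08 − 0.6376)/(1.5683 − 0.6376) = 0.4457/0.9307 = 0.4789
Terminal stock prices: S_u = 188.2, S_d = 76.52
Terminal payoffs (S − K): max(93.2, 0) = 93.2, max(-18.48, 0) = 0
Node 0 (S = 120): V_0 = e^(−0.08)·[0.4789·93.1975 + 0.5211·0.0000] = 41.1966

41.20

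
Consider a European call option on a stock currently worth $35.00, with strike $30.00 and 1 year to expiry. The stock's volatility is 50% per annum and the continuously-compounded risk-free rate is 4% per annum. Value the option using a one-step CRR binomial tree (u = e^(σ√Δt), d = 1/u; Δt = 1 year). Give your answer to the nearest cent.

CRR parameters: u = e^(σ√Δt) = e^(0.5·√1) = 1.6487, d = 1/u = 0.6065
Per-period rate: rΔt = 0.04·1 = 0.04, so R = e^0.04 = 1.0408
Risk-neutral probability p = (e^0.04 − 0.6065)/(1.6487 − 0.6065) = 0.4343/1.0422 = 0.4167
Terminal stock prices: S_u = 57.71, S_d = 21.23
Terminal payoffs (S − K): max(27.71, 0) = 27.71, max(-8.771, 0) = 0
Node 0 (S = 35): V_0 = e^(−0.04)·[0.4167·27.7052 + 0.5833·0.0000] = 11.0921

$11.09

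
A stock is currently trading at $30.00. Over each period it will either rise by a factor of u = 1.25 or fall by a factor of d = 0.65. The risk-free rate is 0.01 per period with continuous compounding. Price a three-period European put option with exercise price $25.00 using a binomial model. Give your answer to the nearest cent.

$3.60

Risk-neutral probability p = (e^0.01 − 0.65)/(1.25 − 0.65) = 0.3601/0.6000 = 0.6001
Terminal stock prices: S_uuu = 58.59, S_uud = 30.47, S_udd = 15.84, S_ddd = 8.239
Terminal payoffs (K − S): max(-33.59, 0) = 0, max(-5.469, 0) = 0, max(9.156, 0) = 9.156, max(16.76, 0) = 16.76
Node uu (S = 46.88): V_uu = e^(−0.01)·[0.6001·0.0000 + 0.3999·0.0000] = 0.0000
Node ud (S = 24.38): V_ud = e^(−0.01)·[0.6001·0.0000 + 0.3999·9.1562] = 3.6253
Node dd (S = 12.68): V_dd = e^(−0.01)·[0.6001·9.1562 + 0.3999·16.7613] = 12.0762
Node u (S = 37.5): V_u = e^(−0.01)·[0.6001·0.0000 + 0.3999·3.6253] = 1.4354
Node d (S = 19.5): V_d = e^(−0.01)·[0.6001·3.6253 + 0.3999·12.0762] = 6.9353
Node 0 (S = 30): V_0 = e^(−0.01)·[0.6001·1.4354 + 0.3999·6.9353] = 3.5987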